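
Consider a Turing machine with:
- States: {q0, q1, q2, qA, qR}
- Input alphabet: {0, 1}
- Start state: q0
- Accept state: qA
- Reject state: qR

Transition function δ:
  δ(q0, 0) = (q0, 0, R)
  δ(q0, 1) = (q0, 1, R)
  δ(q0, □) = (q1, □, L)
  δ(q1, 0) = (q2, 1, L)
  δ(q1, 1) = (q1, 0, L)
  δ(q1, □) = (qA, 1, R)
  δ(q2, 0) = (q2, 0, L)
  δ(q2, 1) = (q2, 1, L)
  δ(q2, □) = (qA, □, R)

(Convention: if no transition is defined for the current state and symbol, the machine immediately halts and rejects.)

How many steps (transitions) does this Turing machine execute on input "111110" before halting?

Execution trace:
Initial: [q0]111110
Step 1: δ(q0, 1) = (q0, 1, R) → 1[q0]11110
Step 2: δ(q0, 1) = (q0, 1, R) → 11[q0]1110
Step 3: δ(q0, 1) = (q0, 1, R) → 111[q0]110
Step 4: δ(q0, 1) = (q0, 1, R) → 1111[q0]10
Step 5: δ(q0, 1) = (q0, 1, R) → 11111[q0]0
Step 6: δ(q0, 0) = (q0, 0, R) → 111110[q0]□
Step 7: δ(q0, □) = (q1, □, L) → 11111[q1]0□
Step 8: δ(q1, 0) = (q2, 1, L) → 1111[q2]11□
Step 9: δ(q2, 1) = (q2, 1, L) → 111[q2]111□
Step 10: δ(q2, 1) = (q2, 1, L) → 11[q2]1111□
Step 11: δ(q2, 1) = (q2, 1, L) → 1[q2]11111□
Step 12: δ(q2, 1) = (q2, 1, L) → [q2]111111□
Step 13: δ(q2, 1) = (q2, 1, L) → [q2]□111111□
Step 14: δ(q2, □) = (qA, □, R) → □[qA]111111□

The machine reaches the accept state qA and halts.

The machine executed 14 steps before halting.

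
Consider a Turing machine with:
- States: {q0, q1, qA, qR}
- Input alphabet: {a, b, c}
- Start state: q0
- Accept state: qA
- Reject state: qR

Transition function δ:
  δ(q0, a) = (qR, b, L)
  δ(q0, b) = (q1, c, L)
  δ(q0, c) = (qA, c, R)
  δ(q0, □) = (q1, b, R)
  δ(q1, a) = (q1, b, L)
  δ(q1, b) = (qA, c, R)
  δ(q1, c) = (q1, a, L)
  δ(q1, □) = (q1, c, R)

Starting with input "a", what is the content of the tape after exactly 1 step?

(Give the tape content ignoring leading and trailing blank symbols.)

Execution trace:
Initial: [q0]a
Step 1: δ(q0, a) = (qR, b, L) → [qR]□b

The machine reaches the reject state qR and halts.

After 1 step, the tape (ignoring leading/trailing blanks) is: b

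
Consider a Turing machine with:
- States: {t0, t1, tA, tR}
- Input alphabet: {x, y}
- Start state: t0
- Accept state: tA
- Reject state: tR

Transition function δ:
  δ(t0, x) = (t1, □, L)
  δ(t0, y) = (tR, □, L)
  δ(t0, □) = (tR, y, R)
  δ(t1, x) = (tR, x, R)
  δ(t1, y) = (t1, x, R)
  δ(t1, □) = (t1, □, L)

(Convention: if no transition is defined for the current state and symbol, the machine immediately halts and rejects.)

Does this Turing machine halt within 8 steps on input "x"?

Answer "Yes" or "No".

Execution trace:
Initial: [t0]x
Step 1: δ(t0, x) = (t1, □, L) → [t1]□□
Step 2: δ(t1, □) = (t1, □, L) → [t1]□□□
Step 3: δ(t1, □) = (t1, □, L) → [t1]□□□□
Step 4: δ(t1, □) = (t1, □, L) → [t1]□□□□□
Step 5: δ(t1, □) = (t1, □, L) → [t1]□□□□□□
Step 6: δ(t1, □) = (t1, □, L) → [t1]□□□□□□□
Step 7: δ(t1, □) = (t1, □, L) → [t1]□□□□□□□□
Step 8: δ(t1, □) = (t1, □, L) → [t1]□□□□□□□□□

The machine has not reached a halting state after 8 steps.
The machine did not halt within the 8-step bound.

Answer: No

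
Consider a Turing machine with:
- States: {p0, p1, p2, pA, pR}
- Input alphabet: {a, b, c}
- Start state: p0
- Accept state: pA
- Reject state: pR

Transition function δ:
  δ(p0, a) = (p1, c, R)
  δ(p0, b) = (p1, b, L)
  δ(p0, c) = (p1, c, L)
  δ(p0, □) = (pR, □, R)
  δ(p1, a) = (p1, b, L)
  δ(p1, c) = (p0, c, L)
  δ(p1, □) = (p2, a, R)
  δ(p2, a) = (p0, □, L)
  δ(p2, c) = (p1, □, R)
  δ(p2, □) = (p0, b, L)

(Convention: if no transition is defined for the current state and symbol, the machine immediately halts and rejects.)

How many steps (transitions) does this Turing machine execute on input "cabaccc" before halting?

Execution trace:
Initial: [p0]cabaccc
Step 1: δ(p0, c) = (p1, c, L) → [p1]□cabaccc
Step 2: δ(p1, □) = (p2, a, R) → a[p2]cabaccc
Step 3: δ(p2, c) = (p1, □, R) → a□[p1]abaccc
Step 4: δ(p1, a) = (p1, b, L) → a[p1]□bbaccc
Step 5: δ(p1, □) = (p2, a, R) → aa[p2]bbaccc

No transition is defined for δ(p2, b). By convention the machine halts and rejects.

The machine executed 5 steps before halting.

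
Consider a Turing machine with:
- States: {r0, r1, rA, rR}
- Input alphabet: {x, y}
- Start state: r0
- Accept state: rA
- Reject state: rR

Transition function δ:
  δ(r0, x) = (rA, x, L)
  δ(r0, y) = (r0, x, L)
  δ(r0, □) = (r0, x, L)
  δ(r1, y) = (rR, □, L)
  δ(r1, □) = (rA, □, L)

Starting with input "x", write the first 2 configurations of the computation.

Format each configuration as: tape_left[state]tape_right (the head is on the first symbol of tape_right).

Transitions applied:
Step 1: δ(r0, x) = (rA, x, L)

The first 2 configurations are:
[r0]x ⊢ [rA]□x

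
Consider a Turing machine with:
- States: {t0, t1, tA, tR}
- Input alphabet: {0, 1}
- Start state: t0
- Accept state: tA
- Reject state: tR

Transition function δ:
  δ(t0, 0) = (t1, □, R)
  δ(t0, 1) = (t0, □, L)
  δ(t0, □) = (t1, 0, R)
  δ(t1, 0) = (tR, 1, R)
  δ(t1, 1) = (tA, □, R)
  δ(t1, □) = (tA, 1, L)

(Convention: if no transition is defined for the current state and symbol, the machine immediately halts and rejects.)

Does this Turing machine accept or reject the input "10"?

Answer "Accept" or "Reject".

Execution trace:
Initial: [t0]10
Step 1: δ(t0, 1) = (t0, □, L) → [t0]□□0
Step 2: δ(t0, □) = (t1, 0, R) → 0[t1]□0
Step 3: δ(t1, □) = (tA, 1, L) → [tA]010

The machine reaches the accept state tA and halts.

Answer: Accept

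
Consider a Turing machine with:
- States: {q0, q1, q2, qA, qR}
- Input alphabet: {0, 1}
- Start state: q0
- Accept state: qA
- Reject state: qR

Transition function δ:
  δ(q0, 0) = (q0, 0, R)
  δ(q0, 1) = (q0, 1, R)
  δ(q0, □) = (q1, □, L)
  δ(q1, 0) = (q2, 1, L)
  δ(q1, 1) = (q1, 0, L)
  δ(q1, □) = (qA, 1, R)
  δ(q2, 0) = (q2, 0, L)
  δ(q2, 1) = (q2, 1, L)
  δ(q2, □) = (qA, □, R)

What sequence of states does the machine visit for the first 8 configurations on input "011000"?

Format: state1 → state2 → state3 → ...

Execution trace:
Initial: [q0]011000
Step 1: δ(q0, 0) = (q0, 0, R) → 0[q0]11000
Step 2: δ(q0, 1) = (q0, 1, R) → 01[q0]1000
Step 3: δ(q0, 1) = (q0, 1, R) → 011[q0]000
Step 4: δ(q0, 0) = (q0, 0, R) → 0110[q0]00
Step 5: δ(q0, 0) = (q0, 0, R) → 01100[q0]0
Step 6: δ(q0, 0) = (q0, 0, R) → 011000[q0]□
Step 7: δ(q0, □) = (q1, □, L) → 01100[q1]0□

State sequence: q0 → q0 → q0 → q0 → q0 → q0 → q0 → q1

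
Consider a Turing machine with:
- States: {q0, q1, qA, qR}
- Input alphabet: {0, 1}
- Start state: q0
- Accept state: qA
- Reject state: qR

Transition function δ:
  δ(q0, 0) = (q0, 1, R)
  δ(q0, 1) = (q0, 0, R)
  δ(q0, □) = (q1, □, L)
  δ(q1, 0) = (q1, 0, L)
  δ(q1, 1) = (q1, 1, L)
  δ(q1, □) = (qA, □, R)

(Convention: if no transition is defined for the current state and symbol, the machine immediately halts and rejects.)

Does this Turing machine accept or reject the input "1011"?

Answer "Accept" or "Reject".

Execution trace:
Initial: [q0]1011
Step 1: δ(q0, 1) = (q0, 0, R) → 0[q0]011
Step 2: δ(q0, 0) = (q0, 1, R) → 01[q0]11
Step 3: δ(q0, 1) = (q0, 0, R) → 010[q0]1
Step 4: δ(q0, 1) = (q0, 0, R) → 0100[q0]□
Step 5: δ(q0, □) = (q1, □, L) → 010[q1]0□
Step 6: δ(q1, 0) = (q1, 0, L) → 01[q1]00□
Step 7: δ(q1, 0) = (q1, 0, L) → 0[q1]100□
Step 8: δ(q1, 1) = (q1, 1, L) → [q1]0100□
Step 9: δ(q1, 0) = (q1, 0, L) → [q1]□0100□
Step 10: δ(q1, □) = (qA, □, R) → □[qA]0100□

The machine reaches the accept state qA and halts.

Answer: Accept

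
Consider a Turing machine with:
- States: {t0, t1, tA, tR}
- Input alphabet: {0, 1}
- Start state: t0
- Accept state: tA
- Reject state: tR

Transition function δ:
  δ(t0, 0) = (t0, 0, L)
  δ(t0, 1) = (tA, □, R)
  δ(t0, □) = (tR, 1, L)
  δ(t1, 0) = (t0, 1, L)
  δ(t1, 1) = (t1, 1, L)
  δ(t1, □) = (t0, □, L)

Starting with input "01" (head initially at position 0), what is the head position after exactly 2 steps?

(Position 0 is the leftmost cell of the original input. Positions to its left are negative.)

Execution trace (head position shown):
Step 0: [t0]01  (head at position 0)
Step 1: move left → [t0]□01  (head at position -1)
Step 2: move left → [tR]□101  (head at position -2)

After 2 steps, the head is at position -2.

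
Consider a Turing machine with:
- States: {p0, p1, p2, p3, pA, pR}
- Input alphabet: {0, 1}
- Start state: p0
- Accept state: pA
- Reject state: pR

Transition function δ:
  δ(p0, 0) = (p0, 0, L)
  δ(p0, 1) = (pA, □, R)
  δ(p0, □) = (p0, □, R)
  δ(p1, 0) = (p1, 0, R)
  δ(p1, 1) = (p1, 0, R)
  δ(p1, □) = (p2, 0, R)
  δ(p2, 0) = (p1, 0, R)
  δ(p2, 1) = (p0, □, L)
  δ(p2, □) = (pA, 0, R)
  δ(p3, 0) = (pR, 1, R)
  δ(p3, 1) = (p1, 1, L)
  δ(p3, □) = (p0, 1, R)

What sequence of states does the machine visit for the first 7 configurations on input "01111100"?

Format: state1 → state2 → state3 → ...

Execution trace:
Initial: [p0]01111100
Step 1: δ(p0, 0) = (p0, 0, L) → [p0]□01111100
Step 2: δ(p0, □) = (p0, □, R) → □[p0]01111100
Step 3: δ(p0, 0) = (p0, 0, L) → [p0]□01111100
Step 4: δ(p0, □) = (p0, □, R) → □[p0]01111100
Step 5: δ(p0, 0) = (p0, 0, L) → [p0]□01111100
Step 6: δ(p0, □) = (p0, □, R) → □[p0]01111100

State sequence: p0 → p0 → p0 → p0 → p0 → p0 → p0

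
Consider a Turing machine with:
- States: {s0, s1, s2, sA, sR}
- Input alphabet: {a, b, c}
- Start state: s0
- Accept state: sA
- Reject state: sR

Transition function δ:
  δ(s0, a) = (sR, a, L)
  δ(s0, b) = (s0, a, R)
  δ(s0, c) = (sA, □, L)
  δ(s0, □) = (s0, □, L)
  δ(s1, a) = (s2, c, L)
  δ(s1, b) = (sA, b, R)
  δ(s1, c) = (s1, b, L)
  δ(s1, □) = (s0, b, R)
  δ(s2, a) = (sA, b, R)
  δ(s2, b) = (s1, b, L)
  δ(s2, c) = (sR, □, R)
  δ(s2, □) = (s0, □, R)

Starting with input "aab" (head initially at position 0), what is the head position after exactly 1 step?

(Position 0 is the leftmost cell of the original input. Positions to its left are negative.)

Execution trace (head position shown):
Step 0: [s0]aab  (head at position 0)
Step 1: move left → [sR]□aab  (head at position -1)

After 1 step, the head is at position -1.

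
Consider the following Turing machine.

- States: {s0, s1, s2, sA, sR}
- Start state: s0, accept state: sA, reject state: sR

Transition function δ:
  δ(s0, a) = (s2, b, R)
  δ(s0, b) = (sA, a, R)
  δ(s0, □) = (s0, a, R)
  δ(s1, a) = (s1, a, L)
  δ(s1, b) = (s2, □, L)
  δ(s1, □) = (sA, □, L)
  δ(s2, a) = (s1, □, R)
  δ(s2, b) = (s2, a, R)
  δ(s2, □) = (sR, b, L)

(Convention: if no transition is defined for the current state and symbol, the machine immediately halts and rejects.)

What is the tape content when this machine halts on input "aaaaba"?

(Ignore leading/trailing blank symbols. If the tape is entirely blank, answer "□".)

Execution trace:
Initial: [s0]aaaaba
Step 1: δ(s0, a) = (s2, b, R) → b[s2]aaaba
Step 2: δ(s2, a) = (s1, □, R) → b□[s1]aaba
Step 3: δ(s1, a) = (s1, a, L) → b[s1]□aaba
Step 4: δ(s1, □) = (sA, □, L) → [sA]b□aaba

The machine reaches the accept state sA and halts.

Final tape (ignoring leading/trailing blanks): b□aaba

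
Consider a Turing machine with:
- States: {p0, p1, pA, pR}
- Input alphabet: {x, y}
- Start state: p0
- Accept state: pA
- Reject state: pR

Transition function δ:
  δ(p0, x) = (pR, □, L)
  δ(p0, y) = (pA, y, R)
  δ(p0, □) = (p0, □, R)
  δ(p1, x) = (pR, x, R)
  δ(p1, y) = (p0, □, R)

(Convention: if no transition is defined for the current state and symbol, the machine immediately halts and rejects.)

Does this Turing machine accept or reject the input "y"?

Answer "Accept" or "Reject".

Execution trace:
Initial: [p0]y
Step 1: δ(p0, y) = (pA, y, R) → y[pA]□

The machine reaches the accept state pA and halts.

Answer: Accept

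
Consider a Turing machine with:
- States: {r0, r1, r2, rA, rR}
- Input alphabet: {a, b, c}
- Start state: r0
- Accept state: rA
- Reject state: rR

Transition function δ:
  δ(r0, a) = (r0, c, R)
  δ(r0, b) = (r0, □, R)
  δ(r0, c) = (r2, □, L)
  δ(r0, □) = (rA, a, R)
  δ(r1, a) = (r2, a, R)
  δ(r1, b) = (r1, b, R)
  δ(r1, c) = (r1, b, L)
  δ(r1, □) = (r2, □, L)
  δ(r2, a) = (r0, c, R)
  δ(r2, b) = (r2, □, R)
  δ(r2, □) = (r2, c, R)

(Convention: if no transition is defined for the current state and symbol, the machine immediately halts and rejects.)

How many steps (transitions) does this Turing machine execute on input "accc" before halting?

Execution trace:
Initial: [r0]accc
Step 1: δ(r0, a) = (r0, c, R) → c[r0]ccc
Step 2: δ(r0, c) = (r2, □, L) → [r2]c□cc

No transition is defined for δ(r2, c). By convention the machine halts and rejects.

The machine executed 2 steps before halting.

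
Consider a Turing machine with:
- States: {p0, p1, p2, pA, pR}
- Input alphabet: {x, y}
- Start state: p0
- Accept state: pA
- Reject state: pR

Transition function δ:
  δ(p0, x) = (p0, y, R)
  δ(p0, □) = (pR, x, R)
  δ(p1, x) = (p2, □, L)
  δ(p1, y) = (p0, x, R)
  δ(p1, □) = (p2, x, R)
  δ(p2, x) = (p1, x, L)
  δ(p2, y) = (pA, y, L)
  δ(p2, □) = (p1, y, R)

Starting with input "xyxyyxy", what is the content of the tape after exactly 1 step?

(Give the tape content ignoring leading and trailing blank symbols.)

Execution trace:
Initial: [p0]xyxyyxy
Step 1: δ(p0, x) = (p0, y, R) → y[p0]yxyyxy

No transition is defined for δ(p0, y). By convention the machine halts and rejects.

After 1 step, the tape (ignoring leading/trailing blanks) is: yyxyyxy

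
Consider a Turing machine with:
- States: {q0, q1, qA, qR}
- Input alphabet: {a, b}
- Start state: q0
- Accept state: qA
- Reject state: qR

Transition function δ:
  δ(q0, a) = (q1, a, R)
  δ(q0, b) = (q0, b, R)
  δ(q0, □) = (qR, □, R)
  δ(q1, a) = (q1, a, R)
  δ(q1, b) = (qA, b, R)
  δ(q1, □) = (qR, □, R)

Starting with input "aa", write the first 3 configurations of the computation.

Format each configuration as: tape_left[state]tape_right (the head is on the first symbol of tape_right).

Transitions applied:
Step 1: δ(q0, a) = (q1, a, R)
Step 2: δ(q1, a) = (q1, a, R)

The first 3 configurations are:
[q0]aa ⊢ a[q1]a ⊢ aa[q1]□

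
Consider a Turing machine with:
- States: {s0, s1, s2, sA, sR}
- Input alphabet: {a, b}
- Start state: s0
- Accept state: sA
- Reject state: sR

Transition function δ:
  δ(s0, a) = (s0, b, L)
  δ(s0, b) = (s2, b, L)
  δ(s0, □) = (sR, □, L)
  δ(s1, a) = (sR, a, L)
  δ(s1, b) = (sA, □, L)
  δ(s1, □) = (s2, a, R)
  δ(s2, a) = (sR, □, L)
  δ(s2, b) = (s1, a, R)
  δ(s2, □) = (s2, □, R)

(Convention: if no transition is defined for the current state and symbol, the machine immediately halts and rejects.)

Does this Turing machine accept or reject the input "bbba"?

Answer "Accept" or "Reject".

Execution trace:
Initial: [s0]bbba
Step 1: δ(s0, b) = (s2, b, L) → [s2]□bbba
Step 2: δ(s2, □) = (s2, □, R) → □[s2]bbba
Step 3: δ(s2, b) = (s1, a, R) → □a[s1]bba
Step 4: δ(s1, b) = (sA, □, L) → □[sA]a□ba

The machine reaches the accept state sA and halts.

Answer: Accept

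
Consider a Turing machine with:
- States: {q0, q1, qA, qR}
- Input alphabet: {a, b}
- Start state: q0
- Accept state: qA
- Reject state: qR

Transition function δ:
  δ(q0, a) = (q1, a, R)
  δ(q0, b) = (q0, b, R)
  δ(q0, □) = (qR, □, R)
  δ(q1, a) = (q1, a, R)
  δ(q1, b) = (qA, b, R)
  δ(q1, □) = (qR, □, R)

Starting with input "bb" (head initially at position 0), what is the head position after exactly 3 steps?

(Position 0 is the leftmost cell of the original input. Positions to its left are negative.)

Execution trace (head position shown):
Step 0: [q0]bb  (head at position 0)
Step 1: move right → b[q0]b  (head at position 1)
Step 2: move right → bb[q0]□  (head at position 2)
Step 3: move right → bb□[qR]□  (head at position 3)

After 3 steps, the head is at position 3.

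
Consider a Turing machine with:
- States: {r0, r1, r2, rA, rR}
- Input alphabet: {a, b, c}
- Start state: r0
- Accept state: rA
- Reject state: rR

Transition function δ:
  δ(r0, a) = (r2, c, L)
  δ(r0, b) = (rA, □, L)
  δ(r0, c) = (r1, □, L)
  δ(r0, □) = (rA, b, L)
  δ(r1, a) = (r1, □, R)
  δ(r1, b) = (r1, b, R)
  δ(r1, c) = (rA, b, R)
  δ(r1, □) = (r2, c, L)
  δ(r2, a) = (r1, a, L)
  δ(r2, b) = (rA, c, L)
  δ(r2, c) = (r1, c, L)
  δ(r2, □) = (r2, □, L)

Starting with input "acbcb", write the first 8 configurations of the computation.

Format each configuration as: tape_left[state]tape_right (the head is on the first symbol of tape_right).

Transitions applied:
Step 1: δ(r0, a) = (r2, c, L)
Step 2: δ(r2, □) = (r2, □, L)
Step 3: δ(r2, □) = (r2, □, L)
Step 4: δ(r2, □) = (r2, □, L)
Step 5: δ(r2, □) = (r2, □, L)
Step 6: δ(r2, □) = (r2, □, L)
Step 7: δ(r2, □) = (r2, □, L)

The first 8 configurations are:
[r0]acbcb ⊢ [r2]□ccbcb ⊢ [r2]□□ccbcb ⊢ [r2]□□□ccbcb ⊢ [r2]□□□□ccbcb ⊢ [r2]□□□□□ccbcb ⊢ [r2]□□□□□□ccbcb ⊢ [r2]□□□□□□□ccbcb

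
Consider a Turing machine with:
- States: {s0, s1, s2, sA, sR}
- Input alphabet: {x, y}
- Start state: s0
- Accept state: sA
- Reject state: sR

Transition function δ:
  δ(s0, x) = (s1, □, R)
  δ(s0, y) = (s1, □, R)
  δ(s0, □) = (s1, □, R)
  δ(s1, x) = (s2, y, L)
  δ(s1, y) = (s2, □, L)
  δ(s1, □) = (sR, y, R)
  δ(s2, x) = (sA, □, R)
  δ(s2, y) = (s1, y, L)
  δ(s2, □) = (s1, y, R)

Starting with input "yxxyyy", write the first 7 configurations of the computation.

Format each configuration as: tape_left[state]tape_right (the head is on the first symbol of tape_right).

Transitions applied:
Step 1: δ(s0, y) = (s1, □, R)
Step 2: δ(s1, x) = (s2, y, L)
Step 3: δ(s2, □) = (s1, y, R)
Step 4: δ(s1, y) = (s2, □, L)
Step 5: δ(s2, y) = (s1, y, L)
Step 6: δ(s1, □) = (sR, y, R)

The first 7 configurations are:
[s0]yxxyyy ⊢ □[s1]xxyyy ⊢ [s2]□yxyyy ⊢ y[s1]yxyyy ⊢ [s2]y□xyyy ⊢ [s1]□y□xyyy ⊢ y[sR]y□xyyy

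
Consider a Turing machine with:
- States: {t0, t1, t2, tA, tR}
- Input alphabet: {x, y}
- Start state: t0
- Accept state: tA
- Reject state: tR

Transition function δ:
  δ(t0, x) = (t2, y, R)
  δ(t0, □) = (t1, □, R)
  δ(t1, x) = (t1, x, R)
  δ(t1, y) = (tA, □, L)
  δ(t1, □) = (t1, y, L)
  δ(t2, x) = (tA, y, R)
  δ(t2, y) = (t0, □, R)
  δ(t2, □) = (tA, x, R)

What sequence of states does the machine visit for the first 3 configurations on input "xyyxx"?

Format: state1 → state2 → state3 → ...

Execution trace:
Initial: [t0]xyyxx
Step 1: δ(t0, x) = (t2, y, R) → y[t2]yyxx
Step 2: δ(t2, y) = (t0, □, R) → y□[t0]yxx

No transition is defined for δ(t0, y). By convention the machine halts and rejects.

State sequence: t0 → t2 → t0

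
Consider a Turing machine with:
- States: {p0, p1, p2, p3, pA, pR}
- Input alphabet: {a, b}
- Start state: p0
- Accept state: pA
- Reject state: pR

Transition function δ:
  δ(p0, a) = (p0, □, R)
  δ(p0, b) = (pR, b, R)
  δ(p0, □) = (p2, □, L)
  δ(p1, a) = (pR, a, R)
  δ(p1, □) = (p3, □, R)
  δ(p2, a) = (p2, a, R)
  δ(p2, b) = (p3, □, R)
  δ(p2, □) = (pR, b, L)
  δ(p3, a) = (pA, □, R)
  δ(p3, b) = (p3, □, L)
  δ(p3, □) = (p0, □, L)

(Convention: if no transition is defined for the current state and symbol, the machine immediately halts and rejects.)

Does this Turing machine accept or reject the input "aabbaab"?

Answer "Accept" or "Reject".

Execution trace:
Initial: [p0]aabbaab
Step 1: δ(p0, a) = (p0, □, R) → □[p0]abbaab
Step 2: δ(p0, a) = (p0, □, R) → □□[p0]bbaab
Step 3: δ(p0, b) = (pR, b, R) → □□b[pR]baab

The machine reaches the reject state pR and halts.

Answer: Reject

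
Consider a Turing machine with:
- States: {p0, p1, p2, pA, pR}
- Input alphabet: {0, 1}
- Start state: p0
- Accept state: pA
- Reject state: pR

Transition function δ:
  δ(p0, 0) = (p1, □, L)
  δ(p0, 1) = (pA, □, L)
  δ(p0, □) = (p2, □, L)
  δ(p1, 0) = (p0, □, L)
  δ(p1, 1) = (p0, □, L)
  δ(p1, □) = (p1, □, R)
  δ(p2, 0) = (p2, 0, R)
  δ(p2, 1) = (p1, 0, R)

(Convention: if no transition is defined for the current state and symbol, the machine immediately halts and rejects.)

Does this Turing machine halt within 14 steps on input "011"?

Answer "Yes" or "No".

Execution trace:
Initial: [p0]011
Step 1: δ(p0, 0) = (p1, □, L) → [p1]□□11
Step 2: δ(p1, □) = (p1, □, R) → □[p1]□11
Step 3: δ(p1, □) = (p1, □, R) → □□[p1]11
Step 4: δ(p1, 1) = (p0, □, L) → □[p0]□□1
Step 5: δ(p0, □) = (p2, □, L) → [p2]□□□1

No transition is defined for δ(p2, □). By convention the machine halts and rejects.
The machine halted after 5 steps (within the 14-step bound).

Answer: Yes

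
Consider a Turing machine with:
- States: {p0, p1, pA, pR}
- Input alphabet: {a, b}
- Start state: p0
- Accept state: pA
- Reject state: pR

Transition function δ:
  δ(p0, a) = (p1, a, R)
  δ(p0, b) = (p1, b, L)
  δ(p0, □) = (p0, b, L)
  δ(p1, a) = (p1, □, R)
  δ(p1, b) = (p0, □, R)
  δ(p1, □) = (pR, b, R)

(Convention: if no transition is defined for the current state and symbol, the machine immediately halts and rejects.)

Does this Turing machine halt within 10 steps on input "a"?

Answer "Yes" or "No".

Execution trace:
Initial: [p0]a
Step 1: δ(p0, a) = (p1, a, R) → a[p1]□
Step 2: δ(p1, □) = (pR, b, R) → ab[pR]□

The machine reaches the reject state pR and halts.
The machine halted after 2 steps (within the 10-step bound).

Answer: Yes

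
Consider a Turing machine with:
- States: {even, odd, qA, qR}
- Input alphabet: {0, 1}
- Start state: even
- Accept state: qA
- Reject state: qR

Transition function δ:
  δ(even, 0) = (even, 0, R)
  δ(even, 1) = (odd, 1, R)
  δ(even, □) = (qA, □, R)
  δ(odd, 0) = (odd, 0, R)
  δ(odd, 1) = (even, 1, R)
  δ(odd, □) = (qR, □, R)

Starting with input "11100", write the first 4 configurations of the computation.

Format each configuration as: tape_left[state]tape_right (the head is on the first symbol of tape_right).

Transitions applied:
Step 1: δ(even, 1) = (odd, 1, R)
Step 2: δ(odd, 1) = (even, 1, R)
Step 3: δ(even, 1) = (odd, 1, R)

The first 4 configurations are:
[even]11100 ⊢ 1[odd]1100 ⊢ 11[even]100 ⊢ 111[odd]00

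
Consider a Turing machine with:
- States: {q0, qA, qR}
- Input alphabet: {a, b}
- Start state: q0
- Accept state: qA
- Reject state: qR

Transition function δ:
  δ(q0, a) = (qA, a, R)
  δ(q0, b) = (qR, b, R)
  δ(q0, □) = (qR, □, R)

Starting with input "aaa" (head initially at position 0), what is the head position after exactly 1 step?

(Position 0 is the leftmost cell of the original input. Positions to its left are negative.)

Execution trace (head position shown):
Step 0: [q0]aaa  (head at position 0)
Step 1: move right → a[qA]aa  (head at position 1)

After 1 step, the head is at position 1.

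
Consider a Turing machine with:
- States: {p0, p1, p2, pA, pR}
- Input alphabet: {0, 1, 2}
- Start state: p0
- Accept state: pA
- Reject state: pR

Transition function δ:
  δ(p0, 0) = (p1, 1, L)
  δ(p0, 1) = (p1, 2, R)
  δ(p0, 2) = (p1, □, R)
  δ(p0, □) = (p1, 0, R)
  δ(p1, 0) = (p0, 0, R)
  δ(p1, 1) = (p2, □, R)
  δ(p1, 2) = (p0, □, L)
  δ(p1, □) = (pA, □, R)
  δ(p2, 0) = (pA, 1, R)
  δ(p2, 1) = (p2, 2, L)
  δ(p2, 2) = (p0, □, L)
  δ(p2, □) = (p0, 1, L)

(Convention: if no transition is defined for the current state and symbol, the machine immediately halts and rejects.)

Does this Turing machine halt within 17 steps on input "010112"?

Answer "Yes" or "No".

Execution trace:
Initial: [p0]010112
Step 1: δ(p0, 0) = (p1, 1, L) → [p1]□110112
Step 2: δ(p1, □) = (pA, □, R) → □[pA]110112

The machine reaches the accept state pA and halts.
The machine halted after 2 steps (within the 17-step bound).

Answer: Yes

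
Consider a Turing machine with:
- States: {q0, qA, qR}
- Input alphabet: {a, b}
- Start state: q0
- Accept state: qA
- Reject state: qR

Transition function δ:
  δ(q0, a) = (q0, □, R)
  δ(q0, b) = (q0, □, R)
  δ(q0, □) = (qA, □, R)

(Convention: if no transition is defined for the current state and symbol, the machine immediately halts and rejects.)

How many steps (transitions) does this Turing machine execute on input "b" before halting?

Execution trace:
Initial: [q0]b
Step 1: δ(q0, b) = (q0, □, R) → □[q0]□
Step 2: δ(q0, □) = (qA, □, R) → □□[qA]□

The machine reaches the accept state qA and halts.

The machine executed 2 steps before halting.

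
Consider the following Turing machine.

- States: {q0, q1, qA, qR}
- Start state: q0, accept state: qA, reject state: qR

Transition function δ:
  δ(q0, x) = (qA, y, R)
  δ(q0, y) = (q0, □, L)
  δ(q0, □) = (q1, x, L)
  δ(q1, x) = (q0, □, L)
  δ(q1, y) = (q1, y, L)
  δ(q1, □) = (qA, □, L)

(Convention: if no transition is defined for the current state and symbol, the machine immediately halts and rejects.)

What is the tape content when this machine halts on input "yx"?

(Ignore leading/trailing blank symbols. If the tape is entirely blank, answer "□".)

Execution trace:
Initial: [q0]yx
Step 1: δ(q0, y) = (q0, □, L) → [q0]□□x
Step 2: δ(q0, □) = (q1, x, L) → [q1]□x□x
Step 3: δ(q1, □) = (qA, □, L) → [qA]□□x□x

The machine reaches the accept state qA and halts.

Final tape (ignoring leading/trailing blanks): x□x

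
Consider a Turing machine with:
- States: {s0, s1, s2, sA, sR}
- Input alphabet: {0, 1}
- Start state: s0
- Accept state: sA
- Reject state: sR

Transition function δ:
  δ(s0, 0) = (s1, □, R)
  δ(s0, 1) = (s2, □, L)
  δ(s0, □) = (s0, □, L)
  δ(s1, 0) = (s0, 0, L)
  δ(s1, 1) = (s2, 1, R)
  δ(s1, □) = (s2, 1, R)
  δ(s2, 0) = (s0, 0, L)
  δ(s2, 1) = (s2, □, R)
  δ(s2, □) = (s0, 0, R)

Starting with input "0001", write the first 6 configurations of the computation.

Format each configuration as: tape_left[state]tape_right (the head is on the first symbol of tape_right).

Transitions applied:
Step 1: δ(s0, 0) = (s1, □, R)
Step 2: δ(s1, 0) = (s0, 0, L)
Step 3: δ(s0, □) = (s0, □, L)
Step 4: δ(s0, □) = (s0, □, L)
Step 5: δ(s0, □) = (s0, □, L)

The first 6 configurations are:
[s0]0001 ⊢ □[s1]001 ⊢ [s0]□001 ⊢ [s0]□□001 ⊢ [s0]□□□001 ⊢ [s0]□□□□001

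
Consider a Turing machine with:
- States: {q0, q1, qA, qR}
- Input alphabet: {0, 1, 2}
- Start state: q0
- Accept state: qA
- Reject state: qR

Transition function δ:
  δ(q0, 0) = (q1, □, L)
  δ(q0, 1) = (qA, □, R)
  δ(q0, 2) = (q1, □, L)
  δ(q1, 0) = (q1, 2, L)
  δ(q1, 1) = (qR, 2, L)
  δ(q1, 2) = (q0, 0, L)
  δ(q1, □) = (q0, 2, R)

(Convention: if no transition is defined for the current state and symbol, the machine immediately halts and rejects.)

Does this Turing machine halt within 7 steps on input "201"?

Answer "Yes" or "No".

Execution trace:
Initial: [q0]201
Step 1: δ(q0, 2) = (q1, □, L) → [q1]□□01
Step 2: δ(q1, □) = (q0, 2, R) → 2[q0]□01

No transition is defined for δ(q0, □). By convention the machine halts and rejects.
The machine halted after 2 steps (within the 7-step bound).

Answer: Yes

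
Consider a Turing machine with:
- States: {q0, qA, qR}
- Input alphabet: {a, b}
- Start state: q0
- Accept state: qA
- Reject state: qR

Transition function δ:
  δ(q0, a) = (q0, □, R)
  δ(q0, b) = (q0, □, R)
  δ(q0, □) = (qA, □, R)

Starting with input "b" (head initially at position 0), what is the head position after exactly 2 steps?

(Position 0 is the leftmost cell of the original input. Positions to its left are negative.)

Execution trace (head position shown):
Step 0: [q0]b  (head at position 0)
Step 1: move right → □[q0]□  (head at position 1)
Step 2: move right → □□[qA]□  (head at position 2)

After 2 steps, the head is at position 2.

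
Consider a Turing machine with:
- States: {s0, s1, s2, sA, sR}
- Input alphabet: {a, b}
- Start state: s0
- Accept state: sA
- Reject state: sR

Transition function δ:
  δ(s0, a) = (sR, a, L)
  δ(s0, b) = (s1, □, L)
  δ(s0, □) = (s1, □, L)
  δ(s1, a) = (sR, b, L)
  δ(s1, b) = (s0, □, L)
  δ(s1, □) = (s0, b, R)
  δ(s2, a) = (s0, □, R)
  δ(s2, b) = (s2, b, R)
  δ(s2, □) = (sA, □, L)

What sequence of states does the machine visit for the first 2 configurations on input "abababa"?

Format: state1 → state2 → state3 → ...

Execution trace:
Initial: [s0]abababa
Step 1: δ(s0, a) = (sR, a, L) → [sR]□abababa

The machine reaches the reject state sR and halts.

State sequence: s0 → sR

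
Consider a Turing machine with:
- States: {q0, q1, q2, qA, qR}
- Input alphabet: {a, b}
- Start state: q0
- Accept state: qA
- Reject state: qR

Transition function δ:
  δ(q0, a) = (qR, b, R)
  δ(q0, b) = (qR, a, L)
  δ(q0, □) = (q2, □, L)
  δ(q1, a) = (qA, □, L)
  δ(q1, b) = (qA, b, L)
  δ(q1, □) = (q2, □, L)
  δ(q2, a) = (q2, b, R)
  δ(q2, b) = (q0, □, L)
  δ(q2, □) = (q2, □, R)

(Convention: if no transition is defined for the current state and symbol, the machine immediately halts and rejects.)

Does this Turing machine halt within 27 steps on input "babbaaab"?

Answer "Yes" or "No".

Execution trace:
Initial: [q0]babbaaab
Step 1: δ(q0, b) = (qR, a, L) → [qR]□aabbaaab

The machine reaches the reject state qR and halts.
The machine halted after 1 step (within the 27-step bound).

Answer: Yes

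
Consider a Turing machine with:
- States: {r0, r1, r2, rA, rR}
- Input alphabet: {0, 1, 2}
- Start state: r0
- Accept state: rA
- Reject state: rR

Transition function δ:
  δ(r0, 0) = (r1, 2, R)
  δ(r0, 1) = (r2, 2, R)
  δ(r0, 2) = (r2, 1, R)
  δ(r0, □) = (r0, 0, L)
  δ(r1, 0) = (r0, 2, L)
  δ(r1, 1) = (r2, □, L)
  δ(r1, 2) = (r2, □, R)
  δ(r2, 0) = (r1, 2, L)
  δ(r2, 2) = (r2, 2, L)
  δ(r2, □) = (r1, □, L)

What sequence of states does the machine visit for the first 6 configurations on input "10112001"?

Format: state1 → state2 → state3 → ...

Execution trace:
Initial: [r0]10112001
Step 1: δ(r0, 1) = (r2, 2, R) → 2[r2]0112001
Step 2: δ(r2, 0) = (r1, 2, L) → [r1]22112001
Step 3: δ(r1, 2) = (r2, □, R) → □[r2]2112001
Step 4: δ(r2, 2) = (r2, 2, L) → [r2]□2112001
Step 5: δ(r2, □) = (r1, □, L) → [r1]□□2112001

No transition is defined for δ(r1, □). By convention the machine halts and rejects.

State sequence: r0 → r2 → r1 → r2 → r2 → r1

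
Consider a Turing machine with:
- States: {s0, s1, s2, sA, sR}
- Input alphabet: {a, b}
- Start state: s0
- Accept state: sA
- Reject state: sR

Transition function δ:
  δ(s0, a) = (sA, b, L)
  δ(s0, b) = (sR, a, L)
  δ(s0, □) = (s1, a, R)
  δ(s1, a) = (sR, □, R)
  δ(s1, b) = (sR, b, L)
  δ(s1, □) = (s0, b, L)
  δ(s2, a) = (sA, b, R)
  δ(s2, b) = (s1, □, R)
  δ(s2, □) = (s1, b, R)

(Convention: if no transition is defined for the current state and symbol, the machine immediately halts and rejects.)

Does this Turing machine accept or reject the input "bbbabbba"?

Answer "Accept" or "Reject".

Execution trace:
Initial: [s0]bbbabbba
Step 1: δ(s0, b) = (sR, a, L) → [sR]□abbabbba

The machine reaches the reject state sR and halts.

Answer: Reject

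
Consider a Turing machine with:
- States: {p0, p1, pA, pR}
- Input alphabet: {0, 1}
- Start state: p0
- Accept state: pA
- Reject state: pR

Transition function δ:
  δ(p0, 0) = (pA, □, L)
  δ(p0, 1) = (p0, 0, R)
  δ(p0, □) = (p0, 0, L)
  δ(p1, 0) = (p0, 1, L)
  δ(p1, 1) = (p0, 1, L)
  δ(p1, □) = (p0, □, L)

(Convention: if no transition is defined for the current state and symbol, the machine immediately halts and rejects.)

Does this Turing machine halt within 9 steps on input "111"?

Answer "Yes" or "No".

Execution trace:
Initial: [p0]111
Step 1: δ(p0, 1) = (p0, 0, R) → 0[p0]11
Step 2: δ(p0, 1) = (p0, 0, R) → 00[p0]1
Step 3: δ(p0, 1) = (p0, 0, R) → 000[p0]□
Step 4: δ(p0, □) = (p0, 0, L) → 00[p0]00
Step 5: δ(p0, 0) = (pA, □, L) → 0[pA]0□0

The machine reaches the accept state pA and halts.
The machine halted after 5 steps (within the 9-step bound).

Answer: Yes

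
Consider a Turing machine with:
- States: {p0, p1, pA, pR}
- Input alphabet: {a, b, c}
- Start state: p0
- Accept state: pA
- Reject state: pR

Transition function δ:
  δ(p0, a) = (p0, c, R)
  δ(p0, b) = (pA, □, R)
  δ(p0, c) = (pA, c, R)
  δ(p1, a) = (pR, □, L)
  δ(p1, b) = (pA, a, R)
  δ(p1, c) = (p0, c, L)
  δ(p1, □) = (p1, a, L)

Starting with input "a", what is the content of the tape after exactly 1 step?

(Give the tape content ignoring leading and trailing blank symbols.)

Execution trace:
Initial: [p0]a
Step 1: δ(p0, a) = (p0, c, R) → c[p0]□

No transition is defined for δ(p0, □). By convention the machine halts and rejects.

After 1 step, the tape (ignoring leading/trailing blanks) is: c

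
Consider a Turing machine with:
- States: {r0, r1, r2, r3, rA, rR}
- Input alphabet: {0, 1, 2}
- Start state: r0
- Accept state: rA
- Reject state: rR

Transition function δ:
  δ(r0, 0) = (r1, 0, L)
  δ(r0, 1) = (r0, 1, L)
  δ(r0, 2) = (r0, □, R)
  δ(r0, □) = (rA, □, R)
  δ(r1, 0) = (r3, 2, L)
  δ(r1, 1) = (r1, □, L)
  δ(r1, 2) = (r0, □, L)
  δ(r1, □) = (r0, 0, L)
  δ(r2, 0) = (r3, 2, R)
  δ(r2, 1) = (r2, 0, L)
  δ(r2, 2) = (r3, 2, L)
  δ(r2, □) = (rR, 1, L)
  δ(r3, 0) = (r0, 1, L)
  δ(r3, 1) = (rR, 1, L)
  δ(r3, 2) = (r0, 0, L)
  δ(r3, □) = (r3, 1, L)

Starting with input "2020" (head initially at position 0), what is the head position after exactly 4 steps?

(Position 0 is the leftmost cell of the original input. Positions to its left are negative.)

Execution trace (head position shown):
Step 0: [r0]2020  (head at position 0)
Step 1: move right → □[r0]020  (head at position 1)
Step 2: move left → [r1]□020  (head at position 0)
Step 3: move left → [r0]□0020  (head at position -1)
Step 4: move right → □[rA]0020  (head at position 0)

After 4 steps, the head is at position 0.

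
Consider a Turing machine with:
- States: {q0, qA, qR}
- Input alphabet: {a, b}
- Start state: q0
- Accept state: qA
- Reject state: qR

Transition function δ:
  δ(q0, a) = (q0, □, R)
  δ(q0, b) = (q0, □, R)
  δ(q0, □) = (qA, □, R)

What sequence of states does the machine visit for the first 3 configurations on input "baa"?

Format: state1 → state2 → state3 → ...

Execution trace:
Initial: [q0]baa
Step 1: δ(q0, b) = (q0, □, R) → □[q0]aa
Step 2: δ(q0, a) = (q0, □, R) → □□[q0]a

State sequence: q0 → q0 → q0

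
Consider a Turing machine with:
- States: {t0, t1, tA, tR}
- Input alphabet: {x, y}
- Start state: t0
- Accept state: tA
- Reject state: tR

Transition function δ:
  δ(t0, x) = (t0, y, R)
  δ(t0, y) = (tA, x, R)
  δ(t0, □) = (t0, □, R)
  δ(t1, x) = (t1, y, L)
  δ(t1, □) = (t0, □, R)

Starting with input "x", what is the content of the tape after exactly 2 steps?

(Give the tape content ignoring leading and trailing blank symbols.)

Execution trace:
Initial: [t0]x
Step 1: δ(t0, x) = (t0, y, R) → y[t0]□
Step 2: δ(t0, □) = (t0, □, R) → y□[t0]□

After 2 steps, the tape (ignoring leading/trailing blanks) is: y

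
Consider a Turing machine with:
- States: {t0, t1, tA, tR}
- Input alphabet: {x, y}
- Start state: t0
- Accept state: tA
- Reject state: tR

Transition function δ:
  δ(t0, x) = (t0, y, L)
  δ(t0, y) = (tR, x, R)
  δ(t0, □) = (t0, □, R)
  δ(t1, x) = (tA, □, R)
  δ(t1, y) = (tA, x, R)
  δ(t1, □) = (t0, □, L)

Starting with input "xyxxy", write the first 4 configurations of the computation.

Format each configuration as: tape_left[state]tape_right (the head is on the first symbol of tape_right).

Transitions applied:
Step 1: δ(t0, x) = (t0, y, L)
Step 2: δ(t0, □) = (t0, □, R)
Step 3: δ(t0, y) = (tR, x, R)

The first 4 configurations are:
[t0]xyxxy ⊢ [t0]□yyxxy ⊢ □[t0]yyxxy ⊢ □x[tR]yxxy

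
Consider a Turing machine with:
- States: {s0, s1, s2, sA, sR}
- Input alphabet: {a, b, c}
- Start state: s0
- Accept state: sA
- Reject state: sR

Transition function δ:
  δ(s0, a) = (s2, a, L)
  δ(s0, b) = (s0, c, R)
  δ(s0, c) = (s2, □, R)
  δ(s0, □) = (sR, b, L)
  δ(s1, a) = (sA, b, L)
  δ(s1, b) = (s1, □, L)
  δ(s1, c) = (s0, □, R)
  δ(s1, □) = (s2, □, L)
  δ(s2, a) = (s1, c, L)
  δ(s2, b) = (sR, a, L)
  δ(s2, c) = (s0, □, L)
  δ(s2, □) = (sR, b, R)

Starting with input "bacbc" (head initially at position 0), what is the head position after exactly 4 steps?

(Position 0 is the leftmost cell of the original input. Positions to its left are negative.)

Execution trace (head position shown):
Step 0: [s0]bacbc  (head at position 0)
Step 1: move right → c[s0]acbc  (head at position 1)
Step 2: move left → [s2]cacbc  (head at position 0)
Step 3: move left → [s0]□□acbc  (head at position -1)
Step 4: move left → [sR]□b□acbc  (head at position -2)

After 4 steps, the head is at position -2.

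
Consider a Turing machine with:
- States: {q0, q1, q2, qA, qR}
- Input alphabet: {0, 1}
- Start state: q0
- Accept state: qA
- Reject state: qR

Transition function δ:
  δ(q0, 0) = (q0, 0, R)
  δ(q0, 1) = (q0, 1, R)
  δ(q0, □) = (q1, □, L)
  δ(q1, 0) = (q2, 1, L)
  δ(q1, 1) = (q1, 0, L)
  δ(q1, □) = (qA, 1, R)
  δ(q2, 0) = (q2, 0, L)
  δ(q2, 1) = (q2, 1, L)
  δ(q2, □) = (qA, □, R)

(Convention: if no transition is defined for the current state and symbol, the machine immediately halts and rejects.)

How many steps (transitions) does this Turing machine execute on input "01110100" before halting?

Execution trace:
Initial: [q0]01110100
Step 1: δ(q0, 0) = (q0, 0, R) → 0[q0]1110100
Step 2: δ(q0, 1) = (q0, 1, R) → 01[q0]110100
Step 3: δ(q0, 1) = (q0, 1, R) → 011[q0]10100
Step 4: δ(q0, 1) = (q0, 1, R) → 0111[q0]0100
Step 5: δ(q0, 0) = (q0, 0, R) → 01110[q0]100
Step 6: δ(q0, 1) = (q0, 1, R) → 011101[q0]00
Step 7: δ(q0, 0) = (q0, 0, R) → 0111010[q0]0
Step 8: δ(q0, 0) = (q0, 0, R) → 01110100[q0]□
Step 9: δ(q0, □) = (q1, □, L) → 0111010[q1]0□
Step 10: δ(q1, 0) = (q2, 1, L) → 011101[q2]01□
Step 11: δ(q2, 0) = (q2, 0, L) → 01110[q2]101□
Step 12: δ(q2, 1) = (q2, 1, L) → 0111[q2]0101□
Step 13: δ(q2, 0) = (q2, 0, L) → 011[q2]10101□
Step 14: δ(q2, 1) = (q2, 1, L) → 01[q2]110101□
Step 15: δ(q2, 1) = (q2, 1, L) → 0[q2]1110101□
Step 16: δ(q2, 1) = (q2, 1, L) → [q2]01110101□
Step 17: δ(q2, 0) = (q2, 0, L) → [q2]□01110101□
Step 18: δ(q2, □) = (qA, □, R) → □[qA]01110101□

The machine reaches the accept state qA and halts.

The machine executed 18 steps before halting.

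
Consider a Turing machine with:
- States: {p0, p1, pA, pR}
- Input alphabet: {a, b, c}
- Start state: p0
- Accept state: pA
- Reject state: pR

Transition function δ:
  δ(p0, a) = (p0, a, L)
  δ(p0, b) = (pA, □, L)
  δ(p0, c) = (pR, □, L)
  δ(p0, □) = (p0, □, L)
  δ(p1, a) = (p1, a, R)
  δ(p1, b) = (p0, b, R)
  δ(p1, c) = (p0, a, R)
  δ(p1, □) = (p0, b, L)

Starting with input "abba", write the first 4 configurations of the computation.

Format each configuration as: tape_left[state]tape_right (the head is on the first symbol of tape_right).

Transitions applied:
Step 1: δ(p0, a) = (p0, a, L)
Step 2: δ(p0, □) = (p0, □, L)
Step 3: δ(p0, □) = (p0, □, L)

The first 4 configurations are:
[p0]abba ⊢ [p0]□abba ⊢ [p0]□□abba ⊢ [p0]□□□abba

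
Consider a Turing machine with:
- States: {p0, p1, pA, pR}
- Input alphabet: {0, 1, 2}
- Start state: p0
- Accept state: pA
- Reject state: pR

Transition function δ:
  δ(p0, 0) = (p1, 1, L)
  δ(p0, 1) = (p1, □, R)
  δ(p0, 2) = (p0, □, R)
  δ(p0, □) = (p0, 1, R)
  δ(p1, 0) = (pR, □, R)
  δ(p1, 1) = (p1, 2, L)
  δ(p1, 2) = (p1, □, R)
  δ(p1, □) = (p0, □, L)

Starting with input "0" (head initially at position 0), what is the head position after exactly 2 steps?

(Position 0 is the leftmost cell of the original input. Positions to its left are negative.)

Execution trace (head position shown):
Step 0: [p0]0  (head at position 0)
Step 1: move left → [p1]□1  (head at position -1)
Step 2: move left → [p0]□□1  (head at position -2)

After 2 steps, the head is at position -2.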